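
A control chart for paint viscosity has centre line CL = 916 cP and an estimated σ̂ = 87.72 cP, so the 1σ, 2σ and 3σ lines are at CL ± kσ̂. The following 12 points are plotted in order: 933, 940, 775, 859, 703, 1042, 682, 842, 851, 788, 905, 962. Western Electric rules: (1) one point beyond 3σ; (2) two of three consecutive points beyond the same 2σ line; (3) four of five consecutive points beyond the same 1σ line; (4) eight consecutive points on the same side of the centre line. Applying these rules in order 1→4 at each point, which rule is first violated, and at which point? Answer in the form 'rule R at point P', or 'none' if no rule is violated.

rule 2 at point 7

Zone of each point (C = within 1σ̂, B = 1σ̂–2σ̂, A = 2σ̂–3σ̂, * = beyond 3σ̂; sign = side of CL): 1:+C, 2:+C, 3:-B, 4:-C, 5:-A, 6:+B, 7:-A, 8:-C, 9:-C, 10:-B, 11:-C, 12:+C
Rule 2 (two of three consecutive points beyond the same 2σ limit) is satisfied at point 7.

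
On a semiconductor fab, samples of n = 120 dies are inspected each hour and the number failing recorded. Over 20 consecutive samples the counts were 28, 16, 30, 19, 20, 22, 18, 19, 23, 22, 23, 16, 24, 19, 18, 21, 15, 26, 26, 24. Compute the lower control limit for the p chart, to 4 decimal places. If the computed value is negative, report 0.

p̄ = Σdᵢ / (k·n) = 429 / (20 × 120) = 0.17875
LCL = p̄ − 3·√(p̄(1−p̄)/n) = 0.17875 − 3 × 0.03498 = 0.07382

0.0738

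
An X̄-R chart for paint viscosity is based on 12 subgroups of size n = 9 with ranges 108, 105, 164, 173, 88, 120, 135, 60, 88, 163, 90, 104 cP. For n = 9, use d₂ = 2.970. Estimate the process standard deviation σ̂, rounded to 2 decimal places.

39.23

R̄ = (108 + 105 + 164 + 173 + 88 + 120 + 135 + 60 + 88 + 163 + 90 + 104) / 12 = 116.5000
σ̂ = R̄ / d₂ = 116.5000 / 2.970 = 39.2256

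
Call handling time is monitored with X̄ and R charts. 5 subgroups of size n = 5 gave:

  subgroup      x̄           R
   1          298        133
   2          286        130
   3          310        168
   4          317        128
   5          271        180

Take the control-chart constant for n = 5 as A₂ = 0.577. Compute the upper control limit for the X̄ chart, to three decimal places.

381.681

X̄̄ = (298 + 286 + 310 + 317 + 271) / 5 = 1482.0000 / 5 = 296.4000
R̄ = (133 + 130 + 168 + 128 + 180) / 5 = 739.0000 / 5 = 147.8000
UCL = X̄̄ + A₂·R̄ = 296.4000 + 0.577 × 147.8000 = 381.6806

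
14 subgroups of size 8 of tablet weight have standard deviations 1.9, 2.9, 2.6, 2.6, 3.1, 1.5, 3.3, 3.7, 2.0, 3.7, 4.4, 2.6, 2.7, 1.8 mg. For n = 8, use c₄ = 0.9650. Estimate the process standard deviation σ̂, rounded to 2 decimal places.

2.87

s̄ = (1.9 + 2.9 + 2.6 + 2.6 + 3.1 + 1.5 + 3.3 + 3.7 + 2.0 + 3.7 + 4.4 + 2.6 + 2.7 + 1.8) / 14 = 2.7714
σ̂ = s̄ / c₄ = 2.7714 / 0.9650 = 2.8719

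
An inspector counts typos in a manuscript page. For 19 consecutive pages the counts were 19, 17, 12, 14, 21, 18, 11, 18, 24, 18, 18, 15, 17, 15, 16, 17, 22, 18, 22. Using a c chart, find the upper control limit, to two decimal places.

30.01

c̄ = (19 + 17 + 12 + 14 + 21 + 18 + 11 + 18 + 24 + 18 + 18 + 15 + 17 + 15 + 16 + 17 + 22 + 18 + 22) / 19 = 332 / 19 = 17.4737
UCL = c̄ + 3√c̄ = 17.4737 + 3 × √17.4737 = 17.4737 + 3 × 4.1802 = 30.0141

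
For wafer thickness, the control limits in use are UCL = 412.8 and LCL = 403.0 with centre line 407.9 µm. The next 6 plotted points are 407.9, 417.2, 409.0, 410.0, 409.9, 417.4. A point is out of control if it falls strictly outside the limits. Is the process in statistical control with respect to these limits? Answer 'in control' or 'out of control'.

out of control

Compare each point to [403.0, 412.8]: sample 2 = 417.2 > UCL; sample 6 = 417.4 > UCL.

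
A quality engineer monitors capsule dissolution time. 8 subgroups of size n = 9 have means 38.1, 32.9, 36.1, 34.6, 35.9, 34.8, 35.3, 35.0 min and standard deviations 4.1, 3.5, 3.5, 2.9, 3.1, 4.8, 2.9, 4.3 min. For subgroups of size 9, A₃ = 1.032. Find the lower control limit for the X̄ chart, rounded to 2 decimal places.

X̄̄ = (38.1 + 32.9 + 36.1 + 34.6 + 35.9 + 34.8 + 35.3 + 35.0) / 8 = 35.3375
s̄ = (4.1 + 3.5 + 3.5 + 2.9 + 3.1 + 4.8 + 2.9 + 4.3) / 8 = 3.6375
LCL = X̄̄ − A₃·s̄ = 35.3375 − 1.032 × 3.6375 = 31.5836

31.58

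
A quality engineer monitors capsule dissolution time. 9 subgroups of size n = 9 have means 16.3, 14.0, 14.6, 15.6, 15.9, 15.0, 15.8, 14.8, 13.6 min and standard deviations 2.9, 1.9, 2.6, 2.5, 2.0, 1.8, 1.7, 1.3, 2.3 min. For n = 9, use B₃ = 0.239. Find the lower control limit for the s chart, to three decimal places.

s̄ = (2.9 + 1.9 + 2.6 + 2.5 + 2.0 + 1.8 + 1.7 + 1.3 + 2.3) / 9 = 2.1111
LCL_s = B₃·s̄ = 0.239 × 2.1111 = 0.5046

0.505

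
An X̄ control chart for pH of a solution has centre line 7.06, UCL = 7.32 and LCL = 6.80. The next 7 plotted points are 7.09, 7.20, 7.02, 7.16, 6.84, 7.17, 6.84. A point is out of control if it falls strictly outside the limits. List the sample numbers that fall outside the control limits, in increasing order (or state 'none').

none

All 7 points lie within [6.80, 7.32].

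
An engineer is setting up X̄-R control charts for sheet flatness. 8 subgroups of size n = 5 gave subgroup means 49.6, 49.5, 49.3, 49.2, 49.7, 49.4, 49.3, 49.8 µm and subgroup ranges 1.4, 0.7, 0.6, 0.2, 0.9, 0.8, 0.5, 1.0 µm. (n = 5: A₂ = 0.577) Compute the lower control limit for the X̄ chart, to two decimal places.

X̄̄ = (49.6 + 49.5 + 49.3 + 49.2 + 49.7 + 49.4 + 49.3 + 49.8) / 8 = 395.8000 / 8 = 49.4750
R̄ = (1.4 + 0.7 + 0.6 + 0.2 + 0.9 + 0.8 + 0.5 + 1.0) / 8 = 6.1000 / 8 = 0.7625
LCL = X̄̄ − A₂·R̄ = 49.4750 − 0.577 × 0.7625 = 49.0350

49.04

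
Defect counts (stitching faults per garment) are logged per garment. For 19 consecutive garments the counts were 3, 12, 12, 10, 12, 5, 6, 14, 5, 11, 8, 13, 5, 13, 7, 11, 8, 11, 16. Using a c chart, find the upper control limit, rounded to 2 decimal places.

18.86

c̄ = (3 + 12 + 12 + 10 + 12 + 5 + 6 + 14 + 5 + 11 + 8 + 13 + 5 + 13 + 7 + 11 + 8 + 11 + 16) / 19 = 182 / 19 = 9.5789
UCL = c̄ + 3√c̄ = 9.5789 + 3 × √9.5789 = 9.5789 + 3 × 3.0950 = 18.8639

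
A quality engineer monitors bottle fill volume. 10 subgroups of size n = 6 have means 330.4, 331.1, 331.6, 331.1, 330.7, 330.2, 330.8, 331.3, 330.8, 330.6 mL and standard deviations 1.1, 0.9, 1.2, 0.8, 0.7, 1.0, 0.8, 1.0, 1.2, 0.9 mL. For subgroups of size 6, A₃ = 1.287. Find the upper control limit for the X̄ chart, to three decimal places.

332.096

X̄̄ = (330.4 + 331.1 + 331.6 + 331.1 + 330.7 + 330.2 + 330.8 + 331.3 + 330.8 + 330.6) / 10 = 330.8600
s̄ = (1.1 + 0.9 + 1.2 + 0.8 + 0.7 + 1.0 + 0.8 + 1.0 + 1.2 + 0.9) / 10 = 0.9600
UCL = X̄̄ + A₃·s̄ = 330.8600 + 1.287 × 0.9600 = 332.0955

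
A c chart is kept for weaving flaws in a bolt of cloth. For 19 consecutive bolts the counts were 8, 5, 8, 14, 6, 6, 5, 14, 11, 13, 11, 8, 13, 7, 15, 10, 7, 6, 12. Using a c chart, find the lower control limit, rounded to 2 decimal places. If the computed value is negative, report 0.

0.21

c̄ = (8 + 5 + 8 + 14 + 6 + 6 + 5 + 14 + 11 + 13 + 11 + 8 + 13 + 7 + 15 + 10 + 7 + 6 + 12) / 19 = 179 / 19 = 9.4211
LCL = c̄ − 3√c̄ = 9.4211 − 3 × 3.0694 = 0.2129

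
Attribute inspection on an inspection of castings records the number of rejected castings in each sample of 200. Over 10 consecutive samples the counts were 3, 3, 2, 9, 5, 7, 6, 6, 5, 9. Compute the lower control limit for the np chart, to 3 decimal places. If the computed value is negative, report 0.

p̄ = Σdᵢ / (k·n) = 55 / (10 × 200) = 0.02750
LCL = np̄ − 3·√(np̄(1−p̄)) = 5.5000 − 3 × 2.3127 = -1.4382 → 0 (negative, so LCL = 0)

0.000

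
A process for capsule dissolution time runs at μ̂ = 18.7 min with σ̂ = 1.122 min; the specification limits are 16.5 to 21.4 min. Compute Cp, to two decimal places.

0.73

Cp = (USL − LSL) / (6σ̂) = (21.4 − 16.5) / (6 × 1.122) = 4.9000 / 6.7320 = 0.7279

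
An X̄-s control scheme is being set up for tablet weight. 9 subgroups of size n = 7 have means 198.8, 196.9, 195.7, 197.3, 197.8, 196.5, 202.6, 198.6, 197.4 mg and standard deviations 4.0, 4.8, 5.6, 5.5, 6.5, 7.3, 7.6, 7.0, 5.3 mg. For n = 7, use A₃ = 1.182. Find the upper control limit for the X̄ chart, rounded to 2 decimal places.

X̄̄ = (198.8 + 196.9 + 195.7 + 197.3 + 197.8 + 196.5 + 202.6 + 198.6 + 197.4) / 9 = 197.9556
s̄ = (4.0 + 4.8 + 5.6 + 5.5 + 6.5 + 7.3 + 7.6 + 7.0 + 5.3) / 9 = 5.9556
UCL = X̄̄ + A₃·s̄ = 197.9556 + 1.182 × 5.9556 = 204.9950

205.00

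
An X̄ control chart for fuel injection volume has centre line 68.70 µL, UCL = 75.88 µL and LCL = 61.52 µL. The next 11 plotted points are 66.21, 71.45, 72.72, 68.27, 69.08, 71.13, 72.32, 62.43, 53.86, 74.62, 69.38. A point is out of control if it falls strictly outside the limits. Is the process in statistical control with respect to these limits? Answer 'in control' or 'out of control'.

out of control

Compare each point to [61.52, 75.88]: sample 9 = 53.86 < LCL.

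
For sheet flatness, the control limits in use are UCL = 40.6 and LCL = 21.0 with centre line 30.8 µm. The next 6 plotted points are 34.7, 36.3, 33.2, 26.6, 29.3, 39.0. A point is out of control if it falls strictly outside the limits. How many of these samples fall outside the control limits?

0

All 6 points lie within [21.0, 40.6].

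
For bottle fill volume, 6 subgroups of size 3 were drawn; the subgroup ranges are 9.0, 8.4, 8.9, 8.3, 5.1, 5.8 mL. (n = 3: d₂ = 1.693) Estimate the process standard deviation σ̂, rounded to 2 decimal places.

4.48

R̄ = (9.0 + 8.4 + 8.9 + 8.3 + 5.1 + 5.8) / 6 = 7.5833
σ̂ = R̄ / d₂ = 7.5833 / 1.693 = 4.4792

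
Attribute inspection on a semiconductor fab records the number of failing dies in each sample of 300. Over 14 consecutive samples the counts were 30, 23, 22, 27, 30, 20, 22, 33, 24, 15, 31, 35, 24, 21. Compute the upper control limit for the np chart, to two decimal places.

39.99

p̄ = Σdᵢ / (k·n) = 357 / (14 × 300) = 0.08500
UCL = np̄ + 3·√(np̄(1−p̄)) = 25.5000 + 3 × √(25.5000×0.91500) = 25.5000 + 3 × 4.8304 = 39.9911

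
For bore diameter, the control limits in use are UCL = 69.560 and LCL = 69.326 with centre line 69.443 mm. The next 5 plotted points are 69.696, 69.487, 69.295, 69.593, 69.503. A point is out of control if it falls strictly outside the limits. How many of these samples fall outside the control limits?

Compare each point to [69.326, 69.560]: sample 1 = 69.696 > UCL; sample 3 = 69.295 < LCL; sample 4 = 69.593 > UCL.

3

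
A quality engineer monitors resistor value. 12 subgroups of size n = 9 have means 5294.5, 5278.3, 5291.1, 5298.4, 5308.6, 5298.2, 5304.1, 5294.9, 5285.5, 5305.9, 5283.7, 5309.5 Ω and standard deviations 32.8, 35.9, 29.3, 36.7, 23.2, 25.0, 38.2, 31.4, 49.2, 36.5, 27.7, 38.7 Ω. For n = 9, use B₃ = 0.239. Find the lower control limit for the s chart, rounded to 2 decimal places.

8.06

s̄ = (32.8 + 35.9 + 29.3 + 36.7 + 23.2 + 25.0 + 38.2 + 31.4 + 49.2 + 36.5 + 27.7 + 38.7) / 12 = 33.7167
LCL_s = B₃·s̄ = 0.239 × 33.7167 = 8.0583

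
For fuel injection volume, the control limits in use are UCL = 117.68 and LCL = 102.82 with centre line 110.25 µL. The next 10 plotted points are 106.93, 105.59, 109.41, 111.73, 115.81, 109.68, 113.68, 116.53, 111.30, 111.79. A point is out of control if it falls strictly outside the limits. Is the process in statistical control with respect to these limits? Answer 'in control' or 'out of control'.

All 10 points lie within [102.82, 117.68].

in control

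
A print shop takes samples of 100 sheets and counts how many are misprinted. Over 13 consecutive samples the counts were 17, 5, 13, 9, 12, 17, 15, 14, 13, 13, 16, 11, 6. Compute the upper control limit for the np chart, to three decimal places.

22.267

p̄ = Σdᵢ / (k·n) = 161 / (13 × 100) = 0.12385
UCL = np̄ + 3·√(np̄(1−p̄)) = 12.3846 + 3 × √(12.3846×0.87615) = 12.3846 + 3 × 3.2941 = 22.2668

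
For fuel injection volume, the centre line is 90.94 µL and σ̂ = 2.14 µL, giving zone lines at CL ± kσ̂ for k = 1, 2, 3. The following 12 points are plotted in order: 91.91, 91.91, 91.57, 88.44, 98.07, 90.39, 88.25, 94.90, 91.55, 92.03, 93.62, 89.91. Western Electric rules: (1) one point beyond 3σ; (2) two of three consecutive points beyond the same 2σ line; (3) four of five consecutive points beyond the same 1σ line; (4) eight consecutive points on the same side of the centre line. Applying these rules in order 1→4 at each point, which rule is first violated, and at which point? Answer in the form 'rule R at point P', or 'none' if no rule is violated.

Zone of each point (C = within 1σ̂, B = 1σ̂–2σ̂, A = 2σ̂–3σ̂, * = beyond 3σ̂; sign = side of CL): 1:+C, 2:+C, 3:+C, 4:-B, 5:+*, 6:-C, 7:-B, 8:+B, 9:+C, 10:+C, 11:+B, 12:-C
Rule 1 (one point beyond the 3σ limits) is satisfied at point 5.

rule 1 at point 5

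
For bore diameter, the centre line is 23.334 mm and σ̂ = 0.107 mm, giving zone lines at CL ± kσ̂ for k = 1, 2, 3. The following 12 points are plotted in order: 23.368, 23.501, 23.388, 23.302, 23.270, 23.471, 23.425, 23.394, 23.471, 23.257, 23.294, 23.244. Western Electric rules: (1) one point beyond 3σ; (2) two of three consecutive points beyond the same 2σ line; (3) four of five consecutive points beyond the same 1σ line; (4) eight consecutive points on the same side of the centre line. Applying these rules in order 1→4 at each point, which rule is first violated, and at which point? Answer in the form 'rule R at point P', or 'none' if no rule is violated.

none

Zone of each point (C = within 1σ̂, B = 1σ̂–2σ̂, A = 2σ̂–3σ̂, * = beyond 3σ̂; sign = side of CL): 1:+C, 2:+B, 3:+C, 4:-C, 5:-C, 6:+B, 7:+C, 8:+C, 9:+B, 10:-C, 11:-C, 12:-C
No rule fires across all 12 points.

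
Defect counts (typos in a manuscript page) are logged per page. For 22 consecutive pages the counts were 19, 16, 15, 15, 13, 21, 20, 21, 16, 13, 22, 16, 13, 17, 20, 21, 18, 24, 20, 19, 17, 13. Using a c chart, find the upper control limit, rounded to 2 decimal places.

30.30

c̄ = (19 + 16 + 15 + 15 + 13 + 21 + 20 + 21 + 16 + 13 + 22 + 16 + 13 + 17 + 20 + 21 + 18 + 24 + 20 + 19 + 17 + 13) / 22 = 389 / 22 = 17.6818
UCL = c̄ + 3√c̄ = 17.6818 + 3 × √17.6818 = 17.6818 + 3 × 4.2050 = 30.2967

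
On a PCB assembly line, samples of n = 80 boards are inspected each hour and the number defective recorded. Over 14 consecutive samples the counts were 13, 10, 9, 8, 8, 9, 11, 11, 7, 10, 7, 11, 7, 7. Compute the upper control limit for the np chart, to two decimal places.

17.68

p̄ = Σdᵢ / (k·n) = 128 / (14 × 80) = 0.11429
UCL = np̄ + 3·√(np̄(1−p̄)) = 9.1429 + 3 × √(9.1429×0.88571) = 9.1429 + 3 × 2.8457 = 17.6799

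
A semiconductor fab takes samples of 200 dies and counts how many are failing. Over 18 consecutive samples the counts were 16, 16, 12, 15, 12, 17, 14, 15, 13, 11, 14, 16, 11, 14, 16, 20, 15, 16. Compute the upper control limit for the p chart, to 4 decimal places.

p̄ = Σdᵢ / (k·n) = 263 / (18 × 200) = 0.07306
UCL = p̄ + 3·√(p̄(1−p̄)/n) = 0.07306 + 3 × √(0.07306×0.92694/200) = 0.07306 + 3 × 0.01840 = 0.12826

0.1283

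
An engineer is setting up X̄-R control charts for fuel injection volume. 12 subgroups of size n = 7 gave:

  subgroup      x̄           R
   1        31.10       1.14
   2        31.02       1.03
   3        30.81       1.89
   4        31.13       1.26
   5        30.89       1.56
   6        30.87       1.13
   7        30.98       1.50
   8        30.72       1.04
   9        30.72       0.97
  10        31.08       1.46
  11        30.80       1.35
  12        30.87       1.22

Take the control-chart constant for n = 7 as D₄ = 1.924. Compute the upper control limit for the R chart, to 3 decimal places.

R̄ = (1.14 + 1.03 + 1.89 + 1.26 + 1.56 + 1.13 + 1.50 + 1.04 + 0.97 + 1.46 + 1.35 + 1.22) / 12 = 15.5500 / 12 = 1.2958
UCL_R = D₄·R̄ = 1.924 × 1.2958 = 2.4932

2.493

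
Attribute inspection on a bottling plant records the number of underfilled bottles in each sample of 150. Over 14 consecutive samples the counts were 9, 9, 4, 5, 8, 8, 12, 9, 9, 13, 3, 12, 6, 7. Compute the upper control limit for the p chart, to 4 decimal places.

0.1098

p̄ = Σdᵢ / (k·n) = 114 / (14 × 150) = 0.05429
UCL = p̄ + 3·√(p̄(1−p̄)/n) = 0.05429 + 3 × √(0.05429×0.94571/150) = 0.05429 + 3 × 0.01850 = 0.10979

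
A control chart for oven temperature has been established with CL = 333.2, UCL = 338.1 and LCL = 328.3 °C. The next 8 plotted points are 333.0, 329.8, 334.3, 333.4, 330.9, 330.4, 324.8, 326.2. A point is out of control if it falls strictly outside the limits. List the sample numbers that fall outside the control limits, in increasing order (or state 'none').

7, 8

Compare each point to [328.3, 338.1]: sample 7 = 324.8 < LCL; sample 8 = 326.2 < LCL.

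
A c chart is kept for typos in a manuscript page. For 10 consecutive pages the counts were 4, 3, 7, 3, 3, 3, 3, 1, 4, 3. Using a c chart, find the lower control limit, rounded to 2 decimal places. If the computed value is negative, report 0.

0.00

c̄ = (4 + 3 + 7 + 3 + 3 + 3 + 3 + 1 + 4 + 3) / 10 = 34 / 10 = 3.4000
LCL = c̄ − 3√c̄ = 3.4000 − 3 × 1.8439 = -2.1317 → 0 (cannot be negative)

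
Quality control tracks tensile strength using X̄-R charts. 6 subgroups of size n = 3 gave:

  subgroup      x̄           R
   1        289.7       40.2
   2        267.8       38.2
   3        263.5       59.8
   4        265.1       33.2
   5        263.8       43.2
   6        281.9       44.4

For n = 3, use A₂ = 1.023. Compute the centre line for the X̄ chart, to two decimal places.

X̄̄ = (289.7 + 267.8 + 263.5 + 265.1 + 263.8 + 281.9) / 6 = 1631.8000 / 6 = 271.9667
CL = X̄̄ = 271.9667

271.97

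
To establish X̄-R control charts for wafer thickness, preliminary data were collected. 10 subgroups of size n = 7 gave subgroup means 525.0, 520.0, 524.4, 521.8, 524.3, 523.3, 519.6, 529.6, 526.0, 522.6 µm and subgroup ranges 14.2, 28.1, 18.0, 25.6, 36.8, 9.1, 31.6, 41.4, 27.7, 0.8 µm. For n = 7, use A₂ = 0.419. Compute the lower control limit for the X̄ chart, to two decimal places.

X̄̄ = (525.0 + 520.0 + 524.4 + 521.8 + 524.3 + 523.3 + 519.6 + 529.6 + 526.0 + 522.6) / 10 = 5236.6000 / 10 = 523.6600
R̄ = (14.2 + 28.1 + 18.0 + 25.6 + 36.8 + 9.1 + 31.6 + 41.4 + 27.7 + 0.8) / 10 = 233.3000 / 10 = 23.3300
LCL = X̄̄ − A₂·R̄ = 523.6600 − 0.419 × 23.3300 = 513.8847

513.88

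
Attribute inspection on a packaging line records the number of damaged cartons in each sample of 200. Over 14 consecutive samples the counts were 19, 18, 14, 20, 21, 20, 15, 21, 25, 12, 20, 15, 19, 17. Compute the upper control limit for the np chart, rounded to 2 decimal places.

p̄ = Σdᵢ / (k·n) = 256 / (14 × 200) = 0.09143
UCL = np̄ + 3·√(np̄(1−p̄)) = 18.2857 + 3 × √(18.2857×0.90857) = 18.2857 + 3 × 4.0760 = 30.5138

30.51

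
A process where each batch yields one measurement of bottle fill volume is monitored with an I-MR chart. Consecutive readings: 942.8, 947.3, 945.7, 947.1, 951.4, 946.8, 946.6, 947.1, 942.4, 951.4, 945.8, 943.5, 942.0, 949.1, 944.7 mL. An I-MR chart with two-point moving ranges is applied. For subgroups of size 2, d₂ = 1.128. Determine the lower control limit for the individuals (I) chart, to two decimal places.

X̄ = (942.8 + 947.3 + 945.7 + 947.1 + 951.4 + 946.8 + 946.6 + 947.1 + 942.4 + 951.4 + 945.8 + 943.5 + 942.0 + 949.1 + 944.7) / 15 = 946.2467
Moving ranges: 4.5, 1.6, 1.4, 4.3, 4.6, 0.2, 0.5, 4.7, 9.0, 5.6, 2.3, 1.5, 7.1, 4.4; M̄R̄ = 51.7000 / 14 = 3.6929
LCL = X̄ − 3·M̄R̄/d₂ = 946.2467 − 3 × 3.6929 / 1.128 = 936.4252

936.43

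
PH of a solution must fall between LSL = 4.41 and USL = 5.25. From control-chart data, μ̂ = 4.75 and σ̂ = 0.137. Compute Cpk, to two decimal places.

Cpu = (USL − μ̂) / (3σ̂) = (5.25 − 4.75) / (3 × 0.137) = 1.2165; Cpl = (μ̂ − LSL) / (3σ̂) = (4.75 − 4.41) / (3 × 0.137) = 0.8273; Cpk = min(Cpu, Cpl) = 0.8273

0.83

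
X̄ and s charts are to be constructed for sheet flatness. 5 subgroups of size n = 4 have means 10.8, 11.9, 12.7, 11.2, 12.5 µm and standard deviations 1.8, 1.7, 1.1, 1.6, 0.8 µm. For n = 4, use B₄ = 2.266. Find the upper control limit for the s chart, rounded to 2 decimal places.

s̄ = (1.8 + 1.7 + 1.1 + 1.6 + 0.8) / 5 = 1.4000
UCL_s = B₄·s̄ = 2.266 × 1.4000 = 3.1724

3.17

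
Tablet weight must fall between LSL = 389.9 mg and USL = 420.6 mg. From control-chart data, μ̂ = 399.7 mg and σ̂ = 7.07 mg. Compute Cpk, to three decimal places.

Cpu = (USL − μ̂) / (3σ̂) = (420.6 − 399.7) / (3 × 7.07) = 0.9854; Cpl = (μ̂ − LSL) / (3σ̂) = (399.7 − 389.9) / (3 × 7.07) = 0.4620; Cpk = min(Cpu, Cpl) = 0.4620

0.462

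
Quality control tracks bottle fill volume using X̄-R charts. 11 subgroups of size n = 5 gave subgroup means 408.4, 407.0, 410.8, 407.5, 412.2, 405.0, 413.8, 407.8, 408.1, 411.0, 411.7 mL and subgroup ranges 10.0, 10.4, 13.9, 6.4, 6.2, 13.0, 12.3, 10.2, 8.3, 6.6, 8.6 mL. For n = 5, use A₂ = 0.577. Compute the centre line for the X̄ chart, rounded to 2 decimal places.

409.39

X̄̄ = (408.4 + 407.0 + 410.8 + 407.5 + 412.2 + 405.0 + 413.8 + 407.8 + 408.1 + 411.0 + 411.7) / 11 = 4503.3000 / 11 = 409.3909
CL = X̄̄ = 409.3909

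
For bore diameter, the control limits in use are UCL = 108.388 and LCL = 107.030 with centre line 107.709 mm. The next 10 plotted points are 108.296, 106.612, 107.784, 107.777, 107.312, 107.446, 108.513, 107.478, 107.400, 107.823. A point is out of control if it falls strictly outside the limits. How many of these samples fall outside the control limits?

2

Compare each point to [107.030, 108.388]: sample 2 = 106.612 < LCL; sample 7 = 108.513 > UCL.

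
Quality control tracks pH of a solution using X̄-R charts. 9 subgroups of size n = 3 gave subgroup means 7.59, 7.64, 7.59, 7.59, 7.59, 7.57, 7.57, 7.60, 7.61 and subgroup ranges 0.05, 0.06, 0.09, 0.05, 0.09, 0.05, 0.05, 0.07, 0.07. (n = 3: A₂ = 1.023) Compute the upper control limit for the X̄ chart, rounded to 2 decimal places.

X̄̄ = (7.59 + 7.64 + 7.59 + 7.59 + 7.59 + 7.57 + 7.57 + 7.60 + 7.61) / 9 = 68.3500 / 9 = 7.5944
R̄ = (0.05 + 0.06 + 0.09 + 0.05 + 0.09 + 0.05 + 0.05 + 0.07 + 0.07) / 9 = 0.5800 / 9 = 0.0644
UCL = X̄̄ + A₂·R̄ = 7.5944 + 1.023 × 0.0644 = 7.6604

7.66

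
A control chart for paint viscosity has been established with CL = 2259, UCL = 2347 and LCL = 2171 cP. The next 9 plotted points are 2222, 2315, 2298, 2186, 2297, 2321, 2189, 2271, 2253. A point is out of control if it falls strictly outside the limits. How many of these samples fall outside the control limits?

0

All 9 points lie within [2171, 2347].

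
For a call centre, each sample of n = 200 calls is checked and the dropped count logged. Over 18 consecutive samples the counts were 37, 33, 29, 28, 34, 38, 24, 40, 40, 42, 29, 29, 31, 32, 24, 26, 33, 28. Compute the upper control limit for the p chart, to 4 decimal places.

0.2381

p̄ = Σdᵢ / (k·n) = 577 / (18 × 200) = 0.16028
UCL = p̄ + 3·√(p̄(1−p̄)/n) = 0.16028 + 3 × √(0.16028×0.83972/200) = 0.16028 + 3 × 0.02594 = 0.23810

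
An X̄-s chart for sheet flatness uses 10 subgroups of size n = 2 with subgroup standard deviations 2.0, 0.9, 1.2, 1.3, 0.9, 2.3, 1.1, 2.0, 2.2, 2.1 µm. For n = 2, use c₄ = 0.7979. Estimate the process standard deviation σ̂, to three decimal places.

2.005

s̄ = (2.0 + 0.9 + 1.2 + 1.3 + 0.9 + 2.3 + 1.1 + 2.0 + 2.2 + 2.1) / 10 = 1.6000
σ̂ = s̄ / c₄ = 1.6000 / 0.7979 = 2.0053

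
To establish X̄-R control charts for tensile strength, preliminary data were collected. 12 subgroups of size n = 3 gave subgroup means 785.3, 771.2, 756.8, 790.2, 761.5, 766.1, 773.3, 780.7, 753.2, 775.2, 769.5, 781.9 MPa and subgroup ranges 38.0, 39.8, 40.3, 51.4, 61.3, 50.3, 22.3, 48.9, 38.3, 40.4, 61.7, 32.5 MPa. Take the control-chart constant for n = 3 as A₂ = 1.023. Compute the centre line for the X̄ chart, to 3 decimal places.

X̄̄ = (785.3 + 771.2 + 756.8 + 790.2 + 761.5 + 766.1 + 773.3 + 780.7 + 753.2 + 775.2 + 769.5 + 781.9) / 12 = 9264.9000 / 12 = 772.0750
CL = X̄̄ = 772.0750

772.075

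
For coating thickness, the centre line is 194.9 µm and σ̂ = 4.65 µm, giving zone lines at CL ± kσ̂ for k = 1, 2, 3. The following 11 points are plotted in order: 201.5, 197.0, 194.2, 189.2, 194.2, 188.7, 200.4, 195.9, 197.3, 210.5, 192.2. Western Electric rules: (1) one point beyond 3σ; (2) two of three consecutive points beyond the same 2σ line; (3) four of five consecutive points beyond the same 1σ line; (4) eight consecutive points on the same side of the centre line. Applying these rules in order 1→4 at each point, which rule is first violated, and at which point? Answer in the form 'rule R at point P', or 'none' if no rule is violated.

Zone of each point (C = within 1σ̂, B = 1σ̂–2σ̂, A = 2σ̂–3σ̂, * = beyond 3σ̂; sign = side of CL): 1:+B, 2:+C, 3:-C, 4:-B, 5:-C, 6:-B, 7:+B, 8:+C, 9:+C, 10:+*, 11:-C
Rule 1 (one point beyond the 3σ limits) is satisfied at point 10.

rule 1 at point 10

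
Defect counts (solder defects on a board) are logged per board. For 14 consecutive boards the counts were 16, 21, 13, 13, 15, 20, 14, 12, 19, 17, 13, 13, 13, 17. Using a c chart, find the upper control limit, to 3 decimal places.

27.212

c̄ = (16 + 21 + 13 + 13 + 15 + 20 + 14 + 12 + 19 + 17 + 13 + 13 + 13 + 17) / 14 = 216 / 14 = 15.4286
UCL = c̄ + 3√c̄ = 15.4286 + 3 × √15.4286 = 15.4286 + 3 × 3.9279 = 27.2123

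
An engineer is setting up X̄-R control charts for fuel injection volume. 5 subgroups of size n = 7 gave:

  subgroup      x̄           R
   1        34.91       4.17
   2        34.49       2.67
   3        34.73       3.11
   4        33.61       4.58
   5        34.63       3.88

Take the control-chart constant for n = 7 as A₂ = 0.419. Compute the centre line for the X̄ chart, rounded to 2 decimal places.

X̄̄ = (34.91 + 34.49 + 34.73 + 33.61 + 34.63) / 5 = 172.3700 / 5 = 34.4740
CL = X̄̄ = 34.4740

34.47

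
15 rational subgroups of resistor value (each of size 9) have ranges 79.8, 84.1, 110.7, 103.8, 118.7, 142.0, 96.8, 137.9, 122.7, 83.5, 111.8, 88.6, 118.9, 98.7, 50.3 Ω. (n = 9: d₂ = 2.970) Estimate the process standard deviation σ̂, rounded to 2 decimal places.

34.75

R̄ = (79.8 + 84.1 + 110.7 + 103.8 + 118.7 + 142.0 + 96.8 + 137.9 + 122.7 + 83.5 + 111.8 + 88.6 + 118.9 + 98.7 + 50.3) / 15 = 103.2200
σ̂ = R̄ / d₂ = 103.2200 / 2.970 = 34.7542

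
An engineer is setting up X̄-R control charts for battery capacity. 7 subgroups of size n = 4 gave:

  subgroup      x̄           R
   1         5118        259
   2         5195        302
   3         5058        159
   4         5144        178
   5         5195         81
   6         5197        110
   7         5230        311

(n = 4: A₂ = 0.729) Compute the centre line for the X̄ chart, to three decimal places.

5162.429

X̄̄ = (5118 + 5195 + 5058 + 5144 + 5195 + 5197 + 5230) / 7 = 36137.0000 / 7 = 5162.4286
CL = X̄̄ = 5162.4286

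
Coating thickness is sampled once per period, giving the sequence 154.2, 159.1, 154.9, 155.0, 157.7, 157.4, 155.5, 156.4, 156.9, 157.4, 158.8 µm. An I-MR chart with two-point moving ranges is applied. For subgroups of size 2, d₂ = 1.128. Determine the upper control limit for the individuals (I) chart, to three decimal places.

161.291

X̄ = (154.2 + 159.1 + 154.9 + 155.0 + 157.7 + 157.4 + 155.5 + 156.4 + 156.9 + 157.4 + 158.8) / 11 = 156.6636
Moving ranges: 4.9, 4.2, 0.1, 2.7, 0.3, 1.9, 0.9, 0.5, 0.5, 1.4; M̄R̄ = 17.4000 / 10 = 1.7400
UCL = X̄ + 3·M̄R̄/d₂ = 156.6636 + 3 × 1.7400 / 1.128 = 161.2913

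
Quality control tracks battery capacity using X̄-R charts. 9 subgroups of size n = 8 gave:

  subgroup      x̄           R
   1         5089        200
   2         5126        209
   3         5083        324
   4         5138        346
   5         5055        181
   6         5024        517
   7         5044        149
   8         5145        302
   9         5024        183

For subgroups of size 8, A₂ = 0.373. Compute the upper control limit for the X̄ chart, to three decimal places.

5180.811

X̄̄ = (5089 + 5126 + 5083 + 5138 + 5055 + 5024 + 5044 + 5145 + 5024) / 9 = 45728.0000 / 9 = 5080.8889
R̄ = (200 + 209 + 324 + 346 + 181 + 517 + 149 + 302 + 183) / 9 = 2411.0000 / 9 = 267.8889
UCL = X̄̄ + A₂·R̄ = 5080.8889 + 0.373 × 267.8889 = 5180.8114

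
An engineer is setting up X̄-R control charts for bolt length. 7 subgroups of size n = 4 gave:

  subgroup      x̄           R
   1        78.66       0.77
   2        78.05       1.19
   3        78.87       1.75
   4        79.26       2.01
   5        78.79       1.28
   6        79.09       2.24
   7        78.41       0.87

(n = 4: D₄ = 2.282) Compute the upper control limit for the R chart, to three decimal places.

3.296

R̄ = (0.77 + 1.19 + 1.75 + 2.01 + 1.28 + 2.24 + 0.87) / 7 = 10.1100 / 7 = 1.4443
UCL_R = D₄·R̄ = 2.282 × 1.4443 = 3.2959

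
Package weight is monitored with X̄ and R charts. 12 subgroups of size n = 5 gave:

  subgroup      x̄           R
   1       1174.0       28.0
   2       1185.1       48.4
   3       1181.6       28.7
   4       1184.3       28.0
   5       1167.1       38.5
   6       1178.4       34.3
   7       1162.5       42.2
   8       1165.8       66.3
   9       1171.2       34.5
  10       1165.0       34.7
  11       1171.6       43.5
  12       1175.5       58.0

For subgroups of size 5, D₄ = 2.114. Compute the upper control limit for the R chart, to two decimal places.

R̄ = (28.0 + 48.4 + 28.7 + 28.0 + 38.5 + 34.3 + 42.2 + 66.3 + 34.5 + 34.7 + 43.5 + 58.0) / 12 = 485.1000 / 12 = 40.4250
UCL_R = D₄·R̄ = 2.114 × 40.4250 = 85.4584

85.46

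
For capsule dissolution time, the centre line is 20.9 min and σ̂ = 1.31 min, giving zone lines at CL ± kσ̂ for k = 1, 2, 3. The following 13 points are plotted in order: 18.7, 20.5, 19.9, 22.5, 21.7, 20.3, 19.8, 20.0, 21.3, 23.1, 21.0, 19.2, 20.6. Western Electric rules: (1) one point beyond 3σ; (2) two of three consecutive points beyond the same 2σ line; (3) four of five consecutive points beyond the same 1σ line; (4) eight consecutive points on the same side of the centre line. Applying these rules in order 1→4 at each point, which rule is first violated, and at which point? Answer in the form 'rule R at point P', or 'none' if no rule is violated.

Zone of each point (C = within 1σ̂, B = 1σ̂–2σ̂, A = 2σ̂–3σ̂, * = beyond 3σ̂; sign = side of CL): 1:-B, 2:-C, 3:-C, 4:+B, 5:+C, 6:-C, 7:-C, 8:-C, 9:+C, 10:+B, 11:+C, 12:-B, 13:-C
No rule fires across all 13 points.

none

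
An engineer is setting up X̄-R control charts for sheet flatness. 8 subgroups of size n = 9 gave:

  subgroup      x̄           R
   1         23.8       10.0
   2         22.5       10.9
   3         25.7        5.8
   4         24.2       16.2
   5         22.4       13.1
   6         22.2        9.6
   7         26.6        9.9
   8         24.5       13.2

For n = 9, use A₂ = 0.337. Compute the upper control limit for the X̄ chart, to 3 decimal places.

27.724

X̄̄ = (23.8 + 22.5 + 25.7 + 24.2 + 22.4 + 22.2 + 26.6 + 24.5) / 8 = 191.9000 / 8 = 23.9875
R̄ = (10.0 + 10.9 + 5.8 + 16.2 + 13.1 + 9.6 + 9.9 + 13.2) / 8 = 88.7000 / 8 = 11.0875
UCL = X̄̄ + A₂·R̄ = 23.9875 + 0.337 × 11.0875 = 27.7240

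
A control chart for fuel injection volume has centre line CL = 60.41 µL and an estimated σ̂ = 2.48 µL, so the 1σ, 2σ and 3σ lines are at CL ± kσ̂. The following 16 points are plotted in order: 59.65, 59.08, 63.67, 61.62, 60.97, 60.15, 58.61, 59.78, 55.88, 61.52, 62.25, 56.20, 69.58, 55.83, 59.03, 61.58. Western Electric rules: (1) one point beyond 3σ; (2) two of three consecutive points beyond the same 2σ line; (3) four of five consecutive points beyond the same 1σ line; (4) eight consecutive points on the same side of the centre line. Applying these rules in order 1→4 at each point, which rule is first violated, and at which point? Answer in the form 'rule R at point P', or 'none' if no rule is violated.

Zone of each point (C = within 1σ̂, B = 1σ̂–2σ̂, A = 2σ̂–3σ̂, * = beyond 3σ̂; sign = side of CL): 1:-C, 2:-C, 3:+B, 4:+C, 5:+C, 6:-C, 7:-C, 8:-C, 9:-B, 10:+C, 11:+C, 12:-B, 13:+*, 14:-B, 15:-C, 16:+C
Rule 1 (one point beyond the 3σ limits) is satisfied at point 13.

rule 1 at point 13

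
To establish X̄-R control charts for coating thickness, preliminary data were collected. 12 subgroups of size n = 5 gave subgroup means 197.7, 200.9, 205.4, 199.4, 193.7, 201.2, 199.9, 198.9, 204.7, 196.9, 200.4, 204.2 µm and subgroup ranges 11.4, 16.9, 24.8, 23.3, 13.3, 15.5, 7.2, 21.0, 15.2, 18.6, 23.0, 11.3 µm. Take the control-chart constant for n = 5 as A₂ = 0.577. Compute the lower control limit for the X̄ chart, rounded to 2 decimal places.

X̄̄ = (197.7 + 200.9 + 205.4 + 199.4 + 193.7 + 201.2 + 199.9 + 198.9 + 204.7 + 196.9 + 200.4 + 204.2) / 12 = 2403.3000 / 12 = 200.2750
R̄ = (11.4 + 16.9 + 24.8 + 23.3 + 13.3 + 15.5 + 7.2 + 21.0 + 15.2 + 18.6 + 23.0 + 11.3) / 12 = 201.5000 / 12 = 16.7917
LCL = X̄̄ − A₂·R̄ = 200.2750 − 0.577 × 16.7917 = 190.5862

190.59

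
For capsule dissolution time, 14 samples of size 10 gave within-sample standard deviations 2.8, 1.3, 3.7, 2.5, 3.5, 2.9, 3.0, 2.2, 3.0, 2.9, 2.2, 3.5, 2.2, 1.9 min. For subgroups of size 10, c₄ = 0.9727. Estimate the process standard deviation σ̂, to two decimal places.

2.76

s̄ = (2.8 + 1.3 + 3.7 + 2.5 + 3.5 + 2.9 + 3.0 + 2.2 + 3.0 + 2.9 + 2.2 + 3.5 + 2.2 + 1.9) / 14 = 2.6857
σ̂ = s̄ / c₄ = 2.6857 / 0.9727 = 2.7611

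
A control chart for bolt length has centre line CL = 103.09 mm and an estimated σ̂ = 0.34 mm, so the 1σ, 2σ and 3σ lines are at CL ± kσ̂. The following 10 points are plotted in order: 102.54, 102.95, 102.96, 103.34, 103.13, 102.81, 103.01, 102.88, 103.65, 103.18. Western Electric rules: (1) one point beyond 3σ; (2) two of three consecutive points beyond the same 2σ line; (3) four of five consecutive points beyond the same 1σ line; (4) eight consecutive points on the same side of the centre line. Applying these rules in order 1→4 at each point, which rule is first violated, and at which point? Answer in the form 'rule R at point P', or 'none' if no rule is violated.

Zone of each point (C = within 1σ̂, B = 1σ̂–2σ̂, A = 2σ̂–3σ̂, * = beyond 3σ̂; sign = side of CL): 1:-B, 2:-C, 3:-C, 4:+C, 5:+C, 6:-C, 7:-C, 8:-C, 9:+B, 10:+C
No rule fires across all 10 points.

none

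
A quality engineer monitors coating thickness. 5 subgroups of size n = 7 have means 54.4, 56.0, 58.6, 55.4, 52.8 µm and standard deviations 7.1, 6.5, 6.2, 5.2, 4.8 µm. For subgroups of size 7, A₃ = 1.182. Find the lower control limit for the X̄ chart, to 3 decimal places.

48.395

X̄̄ = (54.4 + 56.0 + 58.6 + 55.4 + 52.8) / 5 = 55.4400
s̄ = (7.1 + 6.5 + 6.2 + 5.2 + 4.8) / 5 = 5.9600
LCL = X̄̄ − A₃·s̄ = 55.4400 − 1.182 × 5.9600 = 48.3953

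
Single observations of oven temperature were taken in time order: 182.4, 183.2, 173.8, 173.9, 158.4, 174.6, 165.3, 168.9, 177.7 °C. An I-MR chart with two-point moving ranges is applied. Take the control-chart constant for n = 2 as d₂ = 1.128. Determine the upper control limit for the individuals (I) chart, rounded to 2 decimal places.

X̄ = (182.4 + 183.2 + 173.8 + 173.9 + 158.4 + 174.6 + 165.3 + 168.9 + 177.7) / 9 = 173.1333
Moving ranges: 0.8, 9.4, 0.1, 15.5, 16.2, 9.3, 3.6, 8.8; M̄R̄ = 63.7000 / 8 = 7.9625
UCL = X̄ + 3·M̄R̄/d₂ = 173.1333 + 3 × 7.9625 / 1.128 = 194.3102

194.31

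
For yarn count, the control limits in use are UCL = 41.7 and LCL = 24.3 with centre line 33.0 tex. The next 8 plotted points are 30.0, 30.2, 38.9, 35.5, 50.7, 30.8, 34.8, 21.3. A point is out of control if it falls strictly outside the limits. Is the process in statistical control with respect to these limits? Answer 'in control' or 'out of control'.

Compare each point to [24.3, 41.7]: sample 5 = 50.7 > UCL; sample 8 = 21.3 < LCL.

out of control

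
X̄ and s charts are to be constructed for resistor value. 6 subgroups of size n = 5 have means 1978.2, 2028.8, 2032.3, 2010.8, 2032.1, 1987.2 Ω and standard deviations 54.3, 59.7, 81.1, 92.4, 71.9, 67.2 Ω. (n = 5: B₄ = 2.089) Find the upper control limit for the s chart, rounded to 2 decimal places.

148.53

s̄ = (54.3 + 59.7 + 81.1 + 92.4 + 71.9 + 67.2) / 6 = 71.1000
UCL_s = B₄·s̄ = 2.089 × 71.1000 = 148.5279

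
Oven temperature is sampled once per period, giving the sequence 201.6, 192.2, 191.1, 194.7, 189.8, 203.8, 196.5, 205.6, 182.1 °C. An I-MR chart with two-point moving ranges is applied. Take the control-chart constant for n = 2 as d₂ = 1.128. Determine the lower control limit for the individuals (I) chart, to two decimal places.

171.03

X̄ = (201.6 + 192.2 + 191.1 + 194.7 + 189.8 + 203.8 + 196.5 + 205.6 + 182.1) / 9 = 195.2667
Moving ranges: 9.4, 1.1, 3.6, 4.9, 14.0, 7.3, 9.1, 23.5; M̄R̄ = 72.9000 / 8 = 9.1125
LCL = X̄ − 3·M̄R̄/d₂ = 195.2667 − 3 × 9.1125 / 1.128 = 171.0313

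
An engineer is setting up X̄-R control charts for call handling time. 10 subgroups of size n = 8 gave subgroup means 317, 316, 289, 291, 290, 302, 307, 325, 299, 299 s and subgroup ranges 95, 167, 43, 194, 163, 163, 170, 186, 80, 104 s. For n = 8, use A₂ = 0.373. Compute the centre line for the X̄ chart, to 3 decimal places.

X̄̄ = (317 + 316 + 289 + 291 + 290 + 302 + 307 + 325 + 299 + 299) / 10 = 3035.0000 / 10 = 303.5000
CL = X̄̄ = 303.5000

303.500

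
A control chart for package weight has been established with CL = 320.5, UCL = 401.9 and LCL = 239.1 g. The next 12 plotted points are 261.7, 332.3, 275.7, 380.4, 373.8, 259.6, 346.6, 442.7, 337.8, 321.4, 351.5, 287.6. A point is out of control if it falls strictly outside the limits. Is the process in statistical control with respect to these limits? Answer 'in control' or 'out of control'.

Compare each point to [239.1, 401.9]: sample 8 = 442.7 > UCL.

out of control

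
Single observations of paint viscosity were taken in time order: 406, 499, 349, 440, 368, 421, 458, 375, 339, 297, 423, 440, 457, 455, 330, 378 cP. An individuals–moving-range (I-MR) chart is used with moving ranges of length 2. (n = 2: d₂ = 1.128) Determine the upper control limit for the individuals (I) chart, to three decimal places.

578.074

X̄ = (406 + 499 + 349 + 440 + 368 + 421 + 458 + 375 + 339 + 297 + 423 + 440 + 457 + 455 + 330 + 378) / 16 = 402.1875
Moving ranges: 93, 150, 91, 72, 53, 37, 83, 36, 42, 126, 17, 17, 2, 125, 48; M̄R̄ = 992.0000 / 15 = 66.1333
UCL = X̄ + 3·M̄R̄/d₂ = 402.1875 + 3 × 66.1333 / 1.128 = 578.0740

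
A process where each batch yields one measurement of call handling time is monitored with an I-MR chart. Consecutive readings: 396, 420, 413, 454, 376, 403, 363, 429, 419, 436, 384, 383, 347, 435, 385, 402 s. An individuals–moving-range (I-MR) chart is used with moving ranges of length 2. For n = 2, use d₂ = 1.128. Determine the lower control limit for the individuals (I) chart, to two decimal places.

304.59

X̄ = (396 + 420 + 413 + 454 + 376 + 403 + 363 + 429 + 419 + 436 + 384 + 383 + 347 + 435 + 385 + 402) / 16 = 402.8125
Moving ranges: 24, 7, 41, 78, 27, 40, 66, 10, 17, 52, 1, 36, 88, 50, 17; M̄R̄ = 554.0000 / 15 = 36.9333
LCL = X̄ − 3·M̄R̄/d₂ = 402.8125 − 3 × 36.9333 / 1.128 = 304.5855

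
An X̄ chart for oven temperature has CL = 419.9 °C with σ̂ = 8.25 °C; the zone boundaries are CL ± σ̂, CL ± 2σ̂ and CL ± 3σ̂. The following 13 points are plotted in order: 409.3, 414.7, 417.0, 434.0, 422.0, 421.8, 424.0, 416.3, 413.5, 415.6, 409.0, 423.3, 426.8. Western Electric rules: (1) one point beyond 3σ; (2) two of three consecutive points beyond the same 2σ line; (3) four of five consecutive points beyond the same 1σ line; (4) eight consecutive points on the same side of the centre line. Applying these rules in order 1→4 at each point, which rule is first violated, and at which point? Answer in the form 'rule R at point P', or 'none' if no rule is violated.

none

Zone of each point (C = within 1σ̂, B = 1σ̂–2σ̂, A = 2σ̂–3σ̂, * = beyond 3σ̂; sign = side of CL): 1:-B, 2:-C, 3:-C, 4:+B, 5:+C, 6:+C, 7:+C, 8:-C, 9:-C, 10:-C, 11:-B, 12:+C, 13:+C
No rule fires across all 13 points.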